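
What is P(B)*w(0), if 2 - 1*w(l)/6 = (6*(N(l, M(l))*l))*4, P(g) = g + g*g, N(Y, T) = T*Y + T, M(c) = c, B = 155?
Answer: 290160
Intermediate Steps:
N(Y, T) = T + T*Y
P(g) = g + g**2
w(l) = 12 - 144*l**2*(1 + l) (w(l) = 12 - 6*6*((l*(1 + l))*l)*4 = 12 - 6*6*(l**2*(1 + l))*4 = 12 - 6*6*l**2*(1 + l)*4 = 12 - 144*l**2*(1 + l))
P(B)*w(0) = (155*(1 + 155))*(12 - 144*0**2 - 144*0**3) = (155*156)*(12 - 144*0 - 144*0) = 24180*(12 + 0 + 0) = 24180*12 = 290160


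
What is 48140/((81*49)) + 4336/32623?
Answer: 1587680804/129480687 ≈ 12.262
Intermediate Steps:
48140/((81*49)) + 4336/32623 = 48140/3969 + 4336*(1/32623) = 48140*(1/3969) + 4336/32623 = 48140/3969 + 4336/32623 = 1587680804/129480687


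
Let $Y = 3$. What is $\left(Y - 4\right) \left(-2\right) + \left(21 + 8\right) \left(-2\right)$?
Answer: $-56$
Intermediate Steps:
$\left(Y - 4\right) \left(-2\right) + \left(21 + 8\right) \left(-2\right) = \left(3 - 4\right) \left(-2\right) + \left(21 + 8\right) \left(-2\right) = \left(-1\right) \left(-2\right) + 29 \left(-2\right) = 2 - 58 = -56$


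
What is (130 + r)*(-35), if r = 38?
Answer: -5880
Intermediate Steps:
(130 + r)*(-35) = (130 + 38)*(-35) = 168*(-35) = -5880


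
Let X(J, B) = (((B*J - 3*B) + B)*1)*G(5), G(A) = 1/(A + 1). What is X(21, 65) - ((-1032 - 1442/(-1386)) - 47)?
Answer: 254191/198 ≈ 1283.8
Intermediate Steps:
G(A) = 1/(1 + A)
X(J, B) = -B/3 + B*J/6 (X(J, B) = (((B*J - 3*B) + B)*1)/(1 + 5) = (((-3*B + B*J) + B)*1)/6 = ((-2*B + B*J)*1)*(⅙) = (-2*B + B*J)*(⅙) = -B/3 + B*J/6)
X(21, 65) - ((-1032 - 1442/(-1386)) - 47) = (⅙)*65*(-2 + 21) - ((-1032 - 1442/(-1386)) - 47) = (⅙)*65*19 - ((-1032 - 1442*(-1/1386)) - 47) = 1235/6 - ((-1032 + 103/99) - 47) = 1235/6 - (-102065/99 - 47) = 1235/6 - 1*(-106718/99) = 1235/6 + 106718/99 = 254191/198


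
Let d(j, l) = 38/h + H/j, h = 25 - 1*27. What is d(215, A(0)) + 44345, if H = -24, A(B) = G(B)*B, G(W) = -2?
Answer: 9530066/215 ≈ 44326.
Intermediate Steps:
h = -2 (h = 25 - 27 = -2)
A(B) = -2*B
d(j, l) = -19 - 24/j (d(j, l) = 38/(-2) - 24/j = 38*(-1/2) - 24/j = -19 - 24/j)
d(215, A(0)) + 44345 = (-19 - 24/215) + 44345 = -4109/215 + 44345 = 9530066/215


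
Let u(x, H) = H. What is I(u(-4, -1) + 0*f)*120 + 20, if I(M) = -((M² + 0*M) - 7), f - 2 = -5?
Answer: 740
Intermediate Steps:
f = -3 (f = 2 - 5 = -3)
I(M) = 7 - M² (I(M) = -((M² + 0) - 7) = -(M² - 7) = -(-7 + M²) = 7 - M²)
I(u(-4, -1) + 0*f)*120 + 20 = (7 - (-1 + 0*(-3))²)*120 + 20 = (7 - (-1 + 0)²)*120 + 20 = (7 - 1*(-1)²)*120 + 20 = (7 - 1*1)*120 + 20 = (7 - 1)*120 + 20 = 6*120 + 20 = 720 + 20 = 740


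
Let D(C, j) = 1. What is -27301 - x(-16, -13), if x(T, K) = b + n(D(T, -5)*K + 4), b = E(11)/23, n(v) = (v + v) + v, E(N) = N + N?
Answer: -627324/23 ≈ -27275.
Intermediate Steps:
E(N) = 2*N
n(v) = 3*v (n(v) = 2*v + v = 3*v)
b = 22/23 (b = (2*11)/23 = 22*(1/23) = 22/23 ≈ 0.95652)
x(T, K) = 298/23 + 3*K (x(T, K) = 22/23 + 3*(1*K + 4) = 22/23 + 3*(K + 4) = 22/23 + 3*(4 + K) = 22/23 + (12 + 3*K) = 298/23 + 3*K)
-27301 - x(-16, -13) = -27301 - (298/23 + 3*(-13)) = -27301 - (298/23 - 39) = -27301 - 1*(-599/23) = -27301 + 599/23 = -627324/23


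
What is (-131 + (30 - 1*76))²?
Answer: 31329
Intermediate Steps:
(-131 + (30 - 1*76))² = (-131 + (30 - 76))² = (-131 - 46)² = (-177)² = 31329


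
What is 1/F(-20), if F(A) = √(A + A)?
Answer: -I*√10/20 ≈ -0.15811*I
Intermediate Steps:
F(A) = √2*√A (F(A) = √(2*A) = √2*√A)
1/F(-20) = 1/(√2*√(-20)) = 1/(√2*(2*I*√5)) = 1/(2*I*√10) = -I*√10/20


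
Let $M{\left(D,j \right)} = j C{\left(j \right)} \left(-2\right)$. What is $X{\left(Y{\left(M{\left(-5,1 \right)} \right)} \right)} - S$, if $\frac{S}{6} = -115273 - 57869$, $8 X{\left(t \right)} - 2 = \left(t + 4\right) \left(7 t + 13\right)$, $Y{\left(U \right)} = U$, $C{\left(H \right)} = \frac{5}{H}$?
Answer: $1038895$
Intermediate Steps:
$M{\left(D,j \right)} = -10$ ($M{\left(D,j \right)} = j \frac{5}{j} \left(-2\right) = 5 \left(-2\right) = -10$)
$X{\left(t \right)} = \frac{1}{4} + \frac{\left(4 + t\right) \left(13 + 7 t\right)}{8}$ ($X{\left(t \right)} = \frac{1}{4} + \frac{\left(t + 4\right) \left(7 t + 13\right)}{8} = \frac{1}{4} + \frac{\left(4 + t\right) \left(13 + 7 t\right)}{8}$)
$S = -1038852$ ($S = 6 \left(-115273 - 57869\right) = 6 \left(-173142\right) = -1038852$)
$X{\left(Y{\left(M{\left(-5,1 \right)} \right)} \right)} - S = \left(\frac{27}{4} + \frac{7 \left(-10\right)^{2}}{8} + \frac{41}{8} \left(-10\right)\right) - -1038852 = \left(\frac{27}{4} + \frac{7}{8} \cdot 100 - \frac{205}{4}\right) + 1038852 = \left(\frac{27}{4} + \frac{175}{2} - \frac{205}{4}\right) + 1038852 = 43 + 1038852 = 1038895$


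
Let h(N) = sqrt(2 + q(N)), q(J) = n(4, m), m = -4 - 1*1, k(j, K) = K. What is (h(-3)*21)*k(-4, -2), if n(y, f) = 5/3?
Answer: -14*sqrt(33) ≈ -80.424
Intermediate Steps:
m = -5 (m = -4 - 1 = -5)
n(y, f) = 5/3 (n(y, f) = 5*(1/3) = 5/3)
q(J) = 5/3
h(N) = sqrt(33)/3 (h(N) = sqrt(2 + 5/3) = sqrt(11/3) = sqrt(33)/3)
(h(-3)*21)*k(-4, -2) = ((sqrt(33)/3)*21)*(-2) = (7*sqrt(33))*(-2) = -14*sqrt(33)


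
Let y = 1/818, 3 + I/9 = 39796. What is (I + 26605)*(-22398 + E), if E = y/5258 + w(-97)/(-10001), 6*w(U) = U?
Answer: -556016115091041250529/64522111566 ≈ -8.6174e+9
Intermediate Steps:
w(U) = U/6
I = 358137 (I = -27 + 9*39796 = -27 + 358164 = 358137)
y = 1/818 ≈ 0.0012225
E = 208630637/129044223132 (E = (1/818)/5258 + ((⅙)*(-97))/(-10001) = (1/818)*(1/5258) - 97/6*(-1/10001) = 1/4301044 + 97/60006 = 208630637/129044223132 ≈ 0.0016167)
(I + 26605)*(-22398 + E) = (358137 + 26605)*(-22398 + 208630637/129044223132) = 384742*(-2890332301079899/129044223132) = -556016115091041250529/64522111566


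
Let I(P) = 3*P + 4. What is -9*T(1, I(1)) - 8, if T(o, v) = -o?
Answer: 1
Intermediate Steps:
I(P) = 4 + 3*P
-9*T(1, I(1)) - 8 = -(-9) - 8 = -9*(-1) - 8 = 9 - 8 = 1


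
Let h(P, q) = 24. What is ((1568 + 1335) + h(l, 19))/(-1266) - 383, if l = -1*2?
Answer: -487805/1266 ≈ -385.31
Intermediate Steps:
l = -2
((1568 + 1335) + h(l, 19))/(-1266) - 383 = ((1568 + 1335) + 24)/(-1266) - 383 = (2903 + 24)*(-1/1266) - 383 = 2927*(-1/1266) - 383 = -2927/1266 - 383 = -487805/1266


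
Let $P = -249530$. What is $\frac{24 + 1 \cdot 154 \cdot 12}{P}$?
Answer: $- \frac{936}{124765} \approx -0.0075021$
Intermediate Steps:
$\frac{24 + 1 \cdot 154 \cdot 12}{P} = \frac{24 + 1 \cdot 154 \cdot 12}{-249530} = \left(24 + 154 \cdot 12\right) \left(- \frac{1}{249530}\right) = \left(24 + 1848\right) \left(- \frac{1}{249530}\right) = 1872 \left(- \frac{1}{249530}\right) = - \frac{936}{124765}$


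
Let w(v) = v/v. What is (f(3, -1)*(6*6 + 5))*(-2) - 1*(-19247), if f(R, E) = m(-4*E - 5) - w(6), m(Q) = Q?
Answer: 19411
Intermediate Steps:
w(v) = 1
f(R, E) = -6 - 4*E (f(R, E) = (-4*E - 5) - 1*1 = (-5 - 4*E) - 1 = -6 - 4*E)
(f(3, -1)*(6*6 + 5))*(-2) - 1*(-19247) = ((-6 - 4*(-1))*(6*6 + 5))*(-2) - 1*(-19247) = ((-6 + 4)*(36 + 5))*(-2) + 19247 = -2*41*(-2) + 19247 = -82*(-2) + 19247 = 164 + 19247 = 19411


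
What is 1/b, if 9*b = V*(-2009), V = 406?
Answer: -9/815654 ≈ -1.1034e-5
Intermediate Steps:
b = -815654/9 (b = (406*(-2009))/9 = (⅑)*(-815654) = -815654/9 ≈ -90628.)
1/b = 1/(-815654/9) = -9/815654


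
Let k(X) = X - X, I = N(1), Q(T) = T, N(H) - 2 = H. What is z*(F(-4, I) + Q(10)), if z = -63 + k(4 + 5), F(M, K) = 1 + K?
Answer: -882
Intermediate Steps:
N(H) = 2 + H
I = 3 (I = 2 + 1 = 3)
k(X) = 0
z = -63 (z = -63 + 0 = -63)
z*(F(-4, I) + Q(10)) = -63*((1 + 3) + 10) = -63*(4 + 10) = -63*14 = -882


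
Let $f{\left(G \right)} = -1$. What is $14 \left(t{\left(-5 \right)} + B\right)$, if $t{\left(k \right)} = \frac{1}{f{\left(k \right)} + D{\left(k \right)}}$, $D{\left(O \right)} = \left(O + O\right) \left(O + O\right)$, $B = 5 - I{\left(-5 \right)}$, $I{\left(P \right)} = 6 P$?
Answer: $\frac{48524}{99} \approx 490.14$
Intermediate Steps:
$B = 35$ ($B = 5 - 6 \left(-5\right) = 5 - -30 = 5 + 30 = 35$)
$D{\left(O \right)} = 4 O^{2}$ ($D{\left(O \right)} = 2 O 2 O = 4 O^{2}$)
$t{\left(k \right)} = \frac{1}{-1 + 4 k^{2}}$
$14 \left(t{\left(-5 \right)} + B\right) = 14 \left(\frac{1}{-1 + 4 \left(-5\right)^{2}} + 35\right) = 14 \left(\frac{1}{-1 + 4 \cdot 25} + 35\right) = 14 \left(\frac{1}{-1 + 100} + 35\right) = 14 \left(\frac{1}{99} + 35\right) = 14 \cdot \frac{3466}{99} = \frac{48524}{99}$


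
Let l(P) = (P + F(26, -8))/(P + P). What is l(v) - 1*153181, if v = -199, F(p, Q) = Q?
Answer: -60965831/398 ≈ -1.5318e+5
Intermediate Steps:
l(P) = (-8 + P)/(2*P) (l(P) = (P - 8)/(P + P) = (-8 + P)/((2*P)) = (-8 + P)*(1/(2*P)) = (-8 + P)/(2*P))
l(v) - 1*153181 = (½)*(-8 - 199)/(-199) - 1*153181 = (½)*(-1/199)*(-207) - 153181 = 207/398 - 153181 = -60965831/398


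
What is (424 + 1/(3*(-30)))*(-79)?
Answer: -3014561/90 ≈ -33495.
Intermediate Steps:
(424 + 1/(3*(-30)))*(-79) = (424 + 1/(-90))*(-79) = (424 - 1/90)*(-79) = (38159/90)*(-79) = -3014561/90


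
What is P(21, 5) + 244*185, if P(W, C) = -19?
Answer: 45121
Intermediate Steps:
P(21, 5) + 244*185 = -19 + 244*185 = -19 + 45140 = 45121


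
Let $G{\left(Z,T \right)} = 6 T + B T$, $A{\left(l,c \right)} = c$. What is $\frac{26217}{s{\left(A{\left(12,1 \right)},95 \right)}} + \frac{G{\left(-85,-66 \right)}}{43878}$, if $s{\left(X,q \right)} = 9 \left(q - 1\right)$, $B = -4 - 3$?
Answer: $\frac{21303803}{687422} \approx 30.991$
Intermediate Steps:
$B = -7$
$s{\left(X,q \right)} = -9 + 9 q$ ($s{\left(X,q \right)} = 9 \left(-1 + q\right) = -9 + 9 q$)
$G{\left(Z,T \right)} = - T$ ($G{\left(Z,T \right)} = 6 T - 7 T = - T$)
$\frac{26217}{s{\left(A{\left(12,1 \right)},95 \right)}} + \frac{G{\left(-85,-66 \right)}}{43878} = \frac{26217}{-9 + 9 \cdot 95} + \frac{\left(-1\right) \left(-66\right)}{43878} = \frac{26217}{-9 + 855} + 66 \cdot \frac{1}{43878} = \frac{26217}{846} + \frac{11}{7313} = 26217 \cdot \frac{1}{846} + \frac{11}{7313} = \frac{2913}{94} + \frac{11}{7313} = \frac{21303803}{687422}$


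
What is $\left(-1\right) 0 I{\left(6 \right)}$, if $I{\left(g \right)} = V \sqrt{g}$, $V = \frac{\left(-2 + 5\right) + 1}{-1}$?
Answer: $0$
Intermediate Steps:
$V = -4$ ($V = \left(3 + 1\right) \left(-1\right) = 4 \left(-1\right) = -4$)
$I{\left(g \right)} = - 4 \sqrt{g}$
$\left(-1\right) 0 I{\left(6 \right)} = \left(-1\right) 0 \left(- 4 \sqrt{6}\right) = 0 \left(- 4 \sqrt{6}\right) = 0$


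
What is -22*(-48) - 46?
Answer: 1010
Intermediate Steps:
-22*(-48) - 46 = 1056 - 46 = 1010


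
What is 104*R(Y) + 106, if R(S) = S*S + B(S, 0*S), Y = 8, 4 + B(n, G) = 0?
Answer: 6346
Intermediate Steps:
B(n, G) = -4 (B(n, G) = -4 + 0 = -4)
R(S) = -4 + S² (R(S) = S*S - 4 = S² - 4 = -4 + S²)
104*R(Y) + 106 = 104*(-4 + 8²) + 106 = 104*(-4 + 64) + 106 = 104*60 + 106 = 6240 + 106 = 6346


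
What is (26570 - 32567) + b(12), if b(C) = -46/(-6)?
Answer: -17968/3 ≈ -5989.3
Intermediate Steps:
b(C) = 23/3 (b(C) = -46*(-1/6) = 23/3)
(26570 - 32567) + b(12) = (26570 - 32567) + 23/3 = -5997 + 23/3 = -17968/3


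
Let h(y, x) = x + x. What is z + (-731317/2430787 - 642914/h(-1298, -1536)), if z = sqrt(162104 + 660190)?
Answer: 780270193747/3733688832 + 3*sqrt(91366) ≈ 1115.8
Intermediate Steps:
h(y, x) = 2*x
z = 3*sqrt(91366) (z = sqrt(822294) = 3*sqrt(91366) ≈ 906.80)
z + (-731317/2430787 - 642914/h(-1298, -1536)) = 3*sqrt(91366) + (-731317/2430787 - 642914/(2*(-1536))) = 3*sqrt(91366) + (-731317*1/2430787 - 642914/(-3072)) = 3*sqrt(91366) + (-731317/2430787 - 642914*(-1/3072)) = 3*sqrt(91366) + (-731317/2430787 + 321457/1536) = 3*sqrt(91366) + 780270193747/3733688832 = 780270193747/3733688832 + 3*sqrt(91366)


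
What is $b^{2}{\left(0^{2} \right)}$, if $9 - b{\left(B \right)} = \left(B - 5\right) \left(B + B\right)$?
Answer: $81$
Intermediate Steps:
$b{\left(B \right)} = 9 - 2 B \left(-5 + B\right)$ ($b{\left(B \right)} = 9 - \left(B - 5\right) \left(B + B\right) = 9 - \left(-5 + B\right) 2 B = 9 - 2 B \left(-5 + B\right)$)
$b^{2}{\left(0^{2} \right)} = \left(9 - 2 \left(0^{2}\right)^{2} + 10 \cdot 0^{2}\right)^{2} = \left(9 - 2 \cdot 0^{2} + 10 \cdot 0\right)^{2} = \left(9 - 0 + 0\right)^{2} = \left(9 + 0 + 0\right)^{2} = 9^{2} = 81$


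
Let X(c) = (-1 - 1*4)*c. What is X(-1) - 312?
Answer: -307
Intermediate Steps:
X(c) = -5*c (X(c) = (-1 - 4)*c = -5*c)
X(-1) - 312 = -5*(-1) - 312 = 5 - 312 = -307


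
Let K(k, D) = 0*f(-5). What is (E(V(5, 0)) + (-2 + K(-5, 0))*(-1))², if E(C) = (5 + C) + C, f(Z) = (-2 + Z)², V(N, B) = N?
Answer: 289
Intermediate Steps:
K(k, D) = 0 (K(k, D) = 0*(-2 - 5)² = 0*(-7)² = 0*49 = 0)
E(C) = 5 + 2*C
(E(V(5, 0)) + (-2 + K(-5, 0))*(-1))² = ((5 + 2*5) + (-2 + 0)*(-1))² = ((5 + 10) - 2*(-1))² = (15 + 2)² = 17² = 289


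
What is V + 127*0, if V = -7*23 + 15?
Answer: -146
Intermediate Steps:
V = -146 (V = -161 + 15 = -146)
V + 127*0 = -146 + 127*0 = -146 + 0 = -146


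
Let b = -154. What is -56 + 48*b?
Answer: -7448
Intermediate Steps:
-56 + 48*b = -56 + 48*(-154) = -56 - 7392 = -7448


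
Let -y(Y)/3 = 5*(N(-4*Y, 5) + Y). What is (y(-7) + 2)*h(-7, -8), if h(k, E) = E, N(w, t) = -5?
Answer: -1456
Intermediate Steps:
y(Y) = 75 - 15*Y (y(Y) = -15*(-5 + Y) = -3*(-25 + 5*Y) = 75 - 15*Y)
(y(-7) + 2)*h(-7, -8) = ((75 - 15*(-7)) + 2)*(-8) = ((75 + 105) + 2)*(-8) = (180 + 2)*(-8) = 182*(-8) = -1456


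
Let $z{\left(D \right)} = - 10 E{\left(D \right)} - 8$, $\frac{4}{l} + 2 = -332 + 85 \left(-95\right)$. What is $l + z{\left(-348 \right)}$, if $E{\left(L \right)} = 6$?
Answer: $- \frac{571816}{8409} \approx -68.0$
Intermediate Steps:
$l = - \frac{4}{8409}$ ($l = \frac{4}{-2 + \left(-332 + 85 \left(-95\right)\right)} = \frac{4}{-2 - 8407} = \frac{4}{-8409} = 4 \left(- \frac{1}{8409}\right) = - \frac{4}{8409} \approx -0.00047568$)
$z{\left(D \right)} = -68$ ($z{\left(D \right)} = \left(-10\right) 6 - 8 = -60 - 8 = -68$)
$l + z{\left(-348 \right)} = - \frac{4}{8409} - 68 = - \frac{571816}{8409}$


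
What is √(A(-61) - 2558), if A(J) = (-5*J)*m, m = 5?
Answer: I*√1033 ≈ 32.14*I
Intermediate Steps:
A(J) = -25*J (A(J) = -5*J*5 = -25*J)
√(A(-61) - 2558) = √(-25*(-61) - 2558) = √(1525 - 2558) = √(-1033) = I*√1033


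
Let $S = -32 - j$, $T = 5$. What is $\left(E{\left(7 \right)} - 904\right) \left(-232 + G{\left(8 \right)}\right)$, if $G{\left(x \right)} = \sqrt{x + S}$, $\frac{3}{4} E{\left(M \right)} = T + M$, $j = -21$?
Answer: $206016 - 888 i \sqrt{3} \approx 2.0602 \cdot 10^{5} - 1538.1 i$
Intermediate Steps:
$E{\left(M \right)} = \frac{20}{3} + \frac{4 M}{3}$ ($E{\left(M \right)} = \frac{4 \left(5 + M\right)}{3} = \frac{20}{3} + \frac{4 M}{3}$)
$S = -11$ ($S = -32 - -21 = -32 + 21 = -11$)
$G{\left(x \right)} = \sqrt{-11 + x}$ ($G{\left(x \right)} = \sqrt{x - 11} = \sqrt{-11 + x}$)
$\left(E{\left(7 \right)} - 904\right) \left(-232 + G{\left(8 \right)}\right) = \left(\left(\frac{20}{3} + \frac{4}{3} \cdot 7\right) - 904\right) \left(-232 + \sqrt{-11 + 8}\right) = \left(\left(\frac{20}{3} + \frac{28}{3}\right) - 904\right) \left(-232 + \sqrt{-3}\right) = \left(16 - 904\right) \left(-232 + i \sqrt{3}\right) = - 888 \left(-232 + i \sqrt{3}\right) = 206016 - 888 i \sqrt{3}$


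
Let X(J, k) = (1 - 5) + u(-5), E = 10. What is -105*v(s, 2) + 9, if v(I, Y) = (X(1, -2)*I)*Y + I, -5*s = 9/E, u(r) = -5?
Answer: -3123/10 ≈ -312.30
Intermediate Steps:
X(J, k) = -9 (X(J, k) = (1 - 5) - 5 = -4 - 5 = -9)
s = -9/50 (s = -9/(5*10) = -1/5*9/10 = -9/50 ≈ -0.18000)
v(I, Y) = I - 9*I*Y (v(I, Y) = (-9*I)*Y + I = -9*I*Y + I = I - 9*I*Y)
-105*v(s, 2) + 9 = -(-189)*(1 - 9*2)/10 + 9 = -(-189)*(1 - 18)/10 + 9 = -(-189)*(-17)/10 + 9 = -105*153/50 + 9 = -3213/10 + 9 = -3123/10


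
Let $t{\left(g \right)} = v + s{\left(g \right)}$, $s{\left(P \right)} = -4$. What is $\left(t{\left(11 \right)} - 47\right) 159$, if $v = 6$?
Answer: $-7155$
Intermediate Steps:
$t{\left(g \right)} = 2$ ($t{\left(g \right)} = 6 - 4 = 2$)
$\left(t{\left(11 \right)} - 47\right) 159 = \left(2 - 47\right) 159 = \left(-45\right) 159 = -7155$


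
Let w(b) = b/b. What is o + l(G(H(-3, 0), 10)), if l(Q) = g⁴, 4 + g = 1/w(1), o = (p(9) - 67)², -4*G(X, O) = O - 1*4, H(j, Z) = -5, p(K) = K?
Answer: 3445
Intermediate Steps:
w(b) = 1
G(X, O) = 1 - O/4 (G(X, O) = -(O - 1*4)/4 = -(O - 4)/4 = -(-4 + O)/4 = 1 - O/4)
o = 3364 (o = (9 - 67)² = (-58)² = 3364)
g = -3 (g = -4 + 1/1 = -4 + 1 = -3)
l(Q) = 81 (l(Q) = (-3)⁴ = 81)
o + l(G(H(-3, 0), 10)) = 3364 + 81 = 3445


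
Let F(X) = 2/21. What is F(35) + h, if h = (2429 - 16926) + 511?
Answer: -293704/21 ≈ -13986.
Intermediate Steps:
h = -13986 (h = -14497 + 511 = -13986)
F(X) = 2/21 (F(X) = 2*(1/21) = 2/21)
F(35) + h = 2/21 - 13986 = -293704/21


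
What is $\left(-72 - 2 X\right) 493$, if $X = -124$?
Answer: $86768$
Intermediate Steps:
$\left(-72 - 2 X\right) 493 = \left(-72 - -248\right) 493 = \left(-72 + 248\right) 493 = 176 \cdot 493 = 86768$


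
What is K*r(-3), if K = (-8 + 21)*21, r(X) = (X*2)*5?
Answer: -8190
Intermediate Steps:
r(X) = 10*X (r(X) = (2*X)*5 = 10*X)
K = 273 (K = 13*21 = 273)
K*r(-3) = 273*(10*(-3)) = 273*(-30) = -8190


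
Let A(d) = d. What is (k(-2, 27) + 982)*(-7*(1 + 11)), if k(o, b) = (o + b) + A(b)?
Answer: -86856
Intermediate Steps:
k(o, b) = o + 2*b (k(o, b) = (o + b) + b = (b + o) + b = o + 2*b)
(k(-2, 27) + 982)*(-7*(1 + 11)) = ((-2 + 2*27) + 982)*(-7*(1 + 11)) = ((-2 + 54) + 982)*(-7*12) = (52 + 982)*(-84) = 1034*(-84) = -86856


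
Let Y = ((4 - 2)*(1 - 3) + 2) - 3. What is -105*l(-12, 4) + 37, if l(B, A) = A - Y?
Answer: -908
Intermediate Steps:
Y = -5 (Y = (2*(-2) + 2) - 3 = (-4 + 2) - 3 = -2 - 3 = -5)
l(B, A) = 5 + A (l(B, A) = A - 1*(-5) = A + 5 = 5 + A)
-105*l(-12, 4) + 37 = -105*(5 + 4) + 37 = -105*9 + 37 = -945 + 37 = -908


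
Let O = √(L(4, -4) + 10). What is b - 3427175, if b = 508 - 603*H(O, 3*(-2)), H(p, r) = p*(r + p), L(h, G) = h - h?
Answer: -3432697 + 3618*√10 ≈ -3.4213e+6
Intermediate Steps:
L(h, G) = 0
O = √10 (O = √(0 + 10) = √10 ≈ 3.1623)
H(p, r) = p*(p + r)
b = 508 - 603*√10*(-6 + √10) (b = 508 - 603*√10*(√10 + 3*(-2)) = 508 - 603*√10*(√10 - 6) = 508 - 603*√10*(-6 + √10) ≈ 5919.1)
b - 3427175 = (-5522 + 3618*√10) - 3427175 = -3432697 + 3618*√10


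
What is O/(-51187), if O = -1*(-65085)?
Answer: -65085/51187 ≈ -1.2715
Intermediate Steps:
O = 65085
O/(-51187) = 65085/(-51187) = 65085*(-1/51187) = -65085/51187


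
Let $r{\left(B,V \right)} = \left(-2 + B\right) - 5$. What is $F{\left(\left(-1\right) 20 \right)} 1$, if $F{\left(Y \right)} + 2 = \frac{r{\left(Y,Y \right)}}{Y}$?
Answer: $- \frac{13}{20} \approx -0.65$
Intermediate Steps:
$r{\left(B,V \right)} = -7 + B$
$F{\left(Y \right)} = -2 + \frac{-7 + Y}{Y}$
$F{\left(\left(-1\right) 20 \right)} 1 = \frac{-7 - \left(-1\right) 20}{\left(-1\right) 20} \cdot 1 = \frac{-7 - -20}{-20} \cdot 1 = - \frac{-7 + 20}{20} \cdot 1 = \left(- \frac{1}{20}\right) 13 \cdot 1 = \left(- \frac{13}{20}\right) 1 = - \frac{13}{20}$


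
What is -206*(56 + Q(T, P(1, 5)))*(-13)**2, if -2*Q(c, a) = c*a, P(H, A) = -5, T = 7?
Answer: -2558829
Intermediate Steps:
Q(c, a) = -a*c/2 (Q(c, a) = -c*a/2 = -a*c/2)
-206*(56 + Q(T, P(1, 5)))*(-13)**2 = -206*(56 - 1/2*(-5)*7)*(-13)**2 = -206*(56 + 35/2)*169 = -206*147/2*169 = -15141*169 = -2558829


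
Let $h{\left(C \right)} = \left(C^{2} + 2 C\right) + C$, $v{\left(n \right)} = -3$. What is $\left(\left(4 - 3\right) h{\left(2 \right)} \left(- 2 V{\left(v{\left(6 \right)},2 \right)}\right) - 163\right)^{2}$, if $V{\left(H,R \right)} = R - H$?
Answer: $69169$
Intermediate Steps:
$h{\left(C \right)} = C^{2} + 3 C$
$\left(\left(4 - 3\right) h{\left(2 \right)} \left(- 2 V{\left(v{\left(6 \right)},2 \right)}\right) - 163\right)^{2} = \left(\left(4 - 3\right) 2 \left(3 + 2\right) \left(- 2 \left(2 - -3\right)\right) - 163\right)^{2} = \left(1 \cdot 2 \cdot 5 \left(- 2 \left(2 + 3\right)\right) - 163\right)^{2} = \left(1 \cdot 10 \left(\left(-2\right) 5\right) - 163\right)^{2} = \left(10 \left(-10\right) - 163\right)^{2} = \left(-100 - 163\right)^{2} = \left(-263\right)^{2} = 69169$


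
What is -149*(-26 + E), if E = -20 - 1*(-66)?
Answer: -2980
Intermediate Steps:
E = 46 (E = -20 + 66 = 46)
-149*(-26 + E) = -149*(-26 + 46) = -149*20 = -2980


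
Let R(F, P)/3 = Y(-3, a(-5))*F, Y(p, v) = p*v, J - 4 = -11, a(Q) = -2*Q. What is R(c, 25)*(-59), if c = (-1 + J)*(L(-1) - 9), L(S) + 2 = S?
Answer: 509760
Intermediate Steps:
J = -7 (J = 4 - 11 = -7)
L(S) = -2 + S
c = 96 (c = (-1 - 7)*((-2 - 1) - 9) = -8*(-3 - 9) = -8*(-12) = 96)
R(F, P) = -90*F (R(F, P) = 3*((-(-6)*(-5))*F) = 3*((-3*10)*F) = 3*(-30*F) = -90*F)
R(c, 25)*(-59) = -90*96*(-59) = -8640*(-59) = 509760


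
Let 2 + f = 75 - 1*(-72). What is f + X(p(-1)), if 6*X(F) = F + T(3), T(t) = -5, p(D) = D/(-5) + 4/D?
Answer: 2153/15 ≈ 143.53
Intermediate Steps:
p(D) = 4/D - D/5 (p(D) = D*(-⅕) + 4/D = -D/5 + 4/D = 4/D - D/5)
f = 145 (f = -2 + (75 - 1*(-72)) = -2 + (75 + 72) = -2 + 147 = 145)
X(F) = -⅚ + F/6 (X(F) = (F - 5)/6 = (-5 + F)/6 = -⅚ + F/6)
f + X(p(-1)) = 145 + (-⅚ + (4/(-1) - ⅕*(-1))/6) = 145 + (-⅚ + (4*(-1) + ⅕)/6) = 145 + (-⅚ + (-4 + ⅕)/6) = 145 + (-⅚ + (⅙)*(-19/5)) = 145 + (-⅚ - 19/30) = 145 - 22/15 = 2153/15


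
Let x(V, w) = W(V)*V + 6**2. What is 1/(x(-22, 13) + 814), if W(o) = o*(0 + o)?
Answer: -1/9798 ≈ -0.00010206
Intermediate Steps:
W(o) = o**2 (W(o) = o*o = o**2)
x(V, w) = 36 + V**3 (x(V, w) = V**2*V + 6**2 = V**3 + 36 = 36 + V**3)
1/(x(-22, 13) + 814) = 1/((36 + (-22)**3) + 814) = 1/((36 - 10648) + 814) = 1/(-10612 + 814) = 1/(-9798) = -1/9798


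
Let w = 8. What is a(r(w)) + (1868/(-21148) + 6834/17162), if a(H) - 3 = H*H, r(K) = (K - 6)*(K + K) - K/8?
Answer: 43748566460/45367747 ≈ 964.31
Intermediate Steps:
r(K) = -K/8 + 2*K*(-6 + K) (r(K) = (-6 + K)*(2*K) - K/8 = 2*K*(-6 + K) - K/8 = -K/8 + 2*K*(-6 + K))
a(H) = 3 + H² (a(H) = 3 + H*H = 3 + H²)
a(r(w)) + (1868/(-21148) + 6834/17162) = (3 + ((⅛)*8*(-97 + 16*8))²) + (1868/(-21148) + 6834/17162) = (3 + ((⅛)*8*(-97 + 128))²) + (1868*(-1/21148) + 6834*(1/17162)) = (3 + ((⅛)*8*31)²) + (-467/5287 + 3417/8581) = (3 + 31²) + 14058352/45367747 = (3 + 961) + 14058352/45367747 = 964 + 14058352/45367747 = 43748566460/45367747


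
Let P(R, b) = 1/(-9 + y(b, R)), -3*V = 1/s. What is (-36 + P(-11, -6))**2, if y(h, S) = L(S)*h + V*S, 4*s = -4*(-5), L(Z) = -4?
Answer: 71927361/55696 ≈ 1291.4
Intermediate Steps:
s = 5 (s = (-4*(-5))/4 = (1/4)*20 = 5)
V = -1/15 (V = -1/(3*5) = -1/3*1/5 = -1/15 ≈ -0.066667)
y(h, S) = -4*h - S/15
P(R, b) = 1/(-9 - 4*b - R/15) (P(R, b) = 1/(-9 + (-4*b - R/15)) = 1/(-9 - 4*b - R/15))
(-36 + P(-11, -6))**2 = (-36 + 15/(-135 - 1*(-11) - 60*(-6)))**2 = (-36 + 15/(-135 + 11 + 360))**2 = (-36 + 15/236)**2 = (-8481/236)**2 = 71927361/55696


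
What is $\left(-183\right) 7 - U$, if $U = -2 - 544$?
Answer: $-735$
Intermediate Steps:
$U = -546$ ($U = -2 - 544 = -546$)
$\left(-183\right) 7 - U = \left(-183\right) 7 - -546 = -1281 + 546 = -735$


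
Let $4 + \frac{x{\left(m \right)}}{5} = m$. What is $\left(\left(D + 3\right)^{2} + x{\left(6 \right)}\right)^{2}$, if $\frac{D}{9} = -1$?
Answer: $2116$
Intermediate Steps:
$D = -9$ ($D = 9 \left(-1\right) = -9$)
$x{\left(m \right)} = -20 + 5 m$
$\left(\left(D + 3\right)^{2} + x{\left(6 \right)}\right)^{2} = \left(\left(-9 + 3\right)^{2} + \left(-20 + 5 \cdot 6\right)\right)^{2} = \left(\left(-6\right)^{2} + \left(-20 + 30\right)\right)^{2} = \left(36 + 10\right)^{2} = 46^{2} = 2116$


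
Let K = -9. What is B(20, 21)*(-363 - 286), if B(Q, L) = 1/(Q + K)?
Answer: -59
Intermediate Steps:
B(Q, L) = 1/(-9 + Q) (B(Q, L) = 1/(Q - 9) = 1/(-9 + Q))
B(20, 21)*(-363 - 286) = (-363 - 286)/(-9 + 20) = -649/11 = (1/11)*(-649) = -59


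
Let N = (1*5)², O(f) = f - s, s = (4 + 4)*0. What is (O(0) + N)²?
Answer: 625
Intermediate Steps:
s = 0 (s = 8*0 = 0)
O(f) = f (O(f) = f - 1*0 = f + 0 = f)
N = 25 (N = 5² = 25)
(O(0) + N)² = (0 + 25)² = 25² = 625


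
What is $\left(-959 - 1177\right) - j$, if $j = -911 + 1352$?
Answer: $-2577$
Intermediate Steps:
$j = 441$
$\left(-959 - 1177\right) - j = \left(-959 - 1177\right) - 441 = -2136 - 441 = -2577$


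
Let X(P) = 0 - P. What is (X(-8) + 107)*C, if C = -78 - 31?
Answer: -12535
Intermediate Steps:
X(P) = -P
C = -109
(X(-8) + 107)*C = (-1*(-8) + 107)*(-109) = (8 + 107)*(-109) = 115*(-109) = -12535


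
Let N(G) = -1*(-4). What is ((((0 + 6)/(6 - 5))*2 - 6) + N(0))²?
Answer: 100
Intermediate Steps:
N(G) = 4
((((0 + 6)/(6 - 5))*2 - 6) + N(0))² = ((((0 + 6)/(6 - 5))*2 - 6) + 4)² = (((6/1)*2 - 6) + 4)² = (((6*1)*2 - 6) + 4)² = ((6*2 - 6) + 4)² = ((12 - 6) + 4)² = (6 + 4)² = 10² = 100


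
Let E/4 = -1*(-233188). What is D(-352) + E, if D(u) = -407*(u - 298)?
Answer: 1197302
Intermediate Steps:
E = 932752 (E = 4*(-1*(-233188)) = 4*233188 = 932752)
D(u) = 121286 - 407*u (D(u) = -407*(-298 + u) = 121286 - 407*u)
D(-352) + E = (121286 - 407*(-352)) + 932752 = (121286 + 143264) + 932752 = 264550 + 932752 = 1197302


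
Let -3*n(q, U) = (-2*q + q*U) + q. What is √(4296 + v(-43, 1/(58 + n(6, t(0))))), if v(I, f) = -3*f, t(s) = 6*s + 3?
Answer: √154654/6 ≈ 65.543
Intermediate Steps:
t(s) = 3 + 6*s
n(q, U) = q/3 - U*q/3 (n(q, U) = -((-2*q + q*U) + q)/3 = -((-2*q + U*q) + q)/3 = -(-q + U*q)/3 = q/3 - U*q/3)
√(4296 + v(-43, 1/(58 + n(6, t(0))))) = √(4296 - 3/(58 + (⅓)*6*(1 - (3 + 6*0)))) = √(4296 - 3/(58 + (⅓)*6*(1 - (3 + 0)))) = √(4296 - 3/(58 + (⅓)*6*(1 - 1*3))) = √(4296 - 3/(58 + (⅓)*6*(1 - 3))) = √(4296 - 3/(58 + (⅓)*6*(-2))) = √(4296 - 3/(58 - 4)) = √(4296 - 3/54) = √(4296 - 3*1/54) = √(4296 - 1/18) = √(77327/18) = √154654/6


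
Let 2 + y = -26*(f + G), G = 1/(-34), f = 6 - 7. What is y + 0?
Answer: 421/17 ≈ 24.765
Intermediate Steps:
f = -1
G = -1/34 ≈ -0.029412
y = 421/17 (y = -2 - 26*(-1 - 1/34) = -2 - 26*(-35/34) = -2 + 455/17 = 421/17 ≈ 24.765)
y + 0 = 421/17 + 0 = 421/17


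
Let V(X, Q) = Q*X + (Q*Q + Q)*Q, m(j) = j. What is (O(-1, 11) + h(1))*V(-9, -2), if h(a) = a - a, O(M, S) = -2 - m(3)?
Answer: -70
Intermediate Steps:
V(X, Q) = Q*X + Q*(Q + Q²) (V(X, Q) = Q*X + (Q² + Q)*Q = Q*X + (Q + Q²)*Q = Q*X + Q*(Q + Q²))
O(M, S) = -5 (O(M, S) = -2 - 1*3 = -2 - 3 = -5)
h(a) = 0
(O(-1, 11) + h(1))*V(-9, -2) = (-5 + 0)*(-2*(-2 - 9 + (-2)²)) = -(-10)*(-2 - 9 + 4) = -(-10)*(-7) = -5*14 = -70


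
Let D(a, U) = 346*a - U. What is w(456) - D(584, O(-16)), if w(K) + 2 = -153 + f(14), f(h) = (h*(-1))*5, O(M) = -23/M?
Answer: -3236601/16 ≈ -2.0229e+5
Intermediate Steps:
D(a, U) = -U + 346*a
f(h) = -5*h (f(h) = -h*5 = -5*h)
w(K) = -225 (w(K) = -2 + (-153 - 5*14) = -2 + (-153 - 70) = -2 - 223 = -225)
w(456) - D(584, O(-16)) = -225 - (-(-23)/(-16) + 346*584) = -225 - (-(-23)*(-1)/16 + 202064) = -225 - (-1*23/16 + 202064) = -225 - (-23/16 + 202064) = -225 - 1*3233001/16 = -225 - 3233001/16 = -3236601/16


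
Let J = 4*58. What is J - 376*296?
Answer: -111064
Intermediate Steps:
J = 232
J - 376*296 = 232 - 376*296 = 232 - 111296 = -111064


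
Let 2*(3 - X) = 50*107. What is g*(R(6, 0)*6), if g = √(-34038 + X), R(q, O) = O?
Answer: 0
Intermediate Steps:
X = -2672 (X = 3 - 25*107 = 3 - ½*5350 = 3 - 2675 = -2672)
g = I*√36710 (g = √(-34038 - 2672) = √(-36710) = I*√36710 ≈ 191.6*I)
g*(R(6, 0)*6) = (I*√36710)*(0*6) = (I*√36710)*0 = 0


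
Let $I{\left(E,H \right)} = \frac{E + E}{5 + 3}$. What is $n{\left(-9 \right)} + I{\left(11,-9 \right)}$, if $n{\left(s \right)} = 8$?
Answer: $\frac{43}{4} \approx 10.75$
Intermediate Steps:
$I{\left(E,H \right)} = \frac{E}{4}$ ($I{\left(E,H \right)} = \frac{2 E}{8} = 2 E \frac{1}{8} = \frac{E}{4}$)
$n{\left(-9 \right)} + I{\left(11,-9 \right)} = 8 + \frac{1}{4} \cdot 11 = 8 + \frac{11}{4} = \frac{43}{4}$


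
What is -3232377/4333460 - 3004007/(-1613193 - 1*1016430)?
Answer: 4517811270349/11395366085580 ≈ 0.39646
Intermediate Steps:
-3232377/4333460 - 3004007/(-1613193 - 1*1016430) = -3232377*1/4333460 - 3004007/(-1613193 - 1016430) = -3232377/4333460 - 3004007/(-2629623) = -3232377/4333460 - 3004007*(-1/2629623) = -3232377/4333460 + 3004007/2629623 = 4517811270349/11395366085580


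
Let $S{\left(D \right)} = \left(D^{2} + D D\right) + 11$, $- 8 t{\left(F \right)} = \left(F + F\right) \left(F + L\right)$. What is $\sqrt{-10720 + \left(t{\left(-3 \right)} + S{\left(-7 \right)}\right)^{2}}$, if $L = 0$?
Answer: $\frac{3 \sqrt{1201}}{4} \approx 25.992$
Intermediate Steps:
$t{\left(F \right)} = - \frac{F^{2}}{4}$ ($t{\left(F \right)} = - \frac{\left(F + F\right) \left(F + 0\right)}{8} = - \frac{2 F F}{8} = - \frac{2 F^{2}}{8} = - \frac{F^{2}}{4}$)
$S{\left(D \right)} = 11 + 2 D^{2}$ ($S{\left(D \right)} = \left(D^{2} + D^{2}\right) + 11 = 2 D^{2} + 11 = 11 + 2 D^{2}$)
$\sqrt{-10720 + \left(t{\left(-3 \right)} + S{\left(-7 \right)}\right)^{2}} = \sqrt{-10720 + \left(- \frac{\left(-3\right)^{2}}{4} + \left(11 + 2 \left(-7\right)^{2}\right)\right)^{2}} = \sqrt{-10720 + \left(\left(- \frac{1}{4}\right) 9 + \left(11 + 2 \cdot 49\right)\right)^{2}} = \sqrt{-10720 + \left(- \frac{9}{4} + \left(11 + 98\right)\right)^{2}} = \sqrt{-10720 + \left(- \frac{9}{4} + 109\right)^{2}} = \sqrt{-10720 + \left(\frac{427}{4}\right)^{2}} = \sqrt{-10720 + \frac{182329}{16}} = \sqrt{\frac{10809}{16}} = \frac{3 \sqrt{1201}}{4}$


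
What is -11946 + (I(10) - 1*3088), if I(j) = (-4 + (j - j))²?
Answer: -15018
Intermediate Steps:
I(j) = 16 (I(j) = (-4 + 0)² = (-4)² = 16)
-11946 + (I(10) - 1*3088) = -11946 + (16 - 1*3088) = -11946 + (16 - 3088) = -11946 - 3072 = -15018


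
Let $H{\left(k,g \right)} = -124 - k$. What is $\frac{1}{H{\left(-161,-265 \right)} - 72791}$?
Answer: $- \frac{1}{72754} \approx -1.3745 \cdot 10^{-5}$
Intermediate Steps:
$\frac{1}{H{\left(-161,-265 \right)} - 72791} = \frac{1}{\left(-124 - -161\right) - 72791} = \frac{1}{\left(-124 + 161\right) - 72791} = \frac{1}{37 - 72791} = \frac{1}{-72754} = - \frac{1}{72754}$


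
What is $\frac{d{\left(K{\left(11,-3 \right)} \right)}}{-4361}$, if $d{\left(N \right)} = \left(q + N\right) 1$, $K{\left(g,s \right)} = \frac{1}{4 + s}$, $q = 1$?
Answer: $- \frac{2}{4361} \approx -0.00045861$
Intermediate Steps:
$d{\left(N \right)} = 1 + N$ ($d{\left(N \right)} = \left(1 + N\right) 1 = 1 + N$)
$\frac{d{\left(K{\left(11,-3 \right)} \right)}}{-4361} = \frac{1 + \frac{1}{4 - 3}}{-4361} = \left(1 + 1^{-1}\right) \left(- \frac{1}{4361}\right) = \left(1 + 1\right) \left(- \frac{1}{4361}\right) = 2 \left(- \frac{1}{4361}\right) = - \frac{2}{4361}$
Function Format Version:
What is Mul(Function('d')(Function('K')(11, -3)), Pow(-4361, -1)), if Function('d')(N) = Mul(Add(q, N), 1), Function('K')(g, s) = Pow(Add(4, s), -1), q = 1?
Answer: Rational(-2, 4361) ≈ -0.00045861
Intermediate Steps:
Function('d')(N) = Add(1, N) (Function('d')(N) = Mul(Add(1, N), 1) = Add(1, N))
Mul(Function('d')(Function('K')(11, -3)), Pow(-4361, -1)) = Mul(Add(1, Pow(Add(4, -3), -1)), Pow(-4361, -1)) = Mul(Add(1, Pow(1, -1)), Rational(-1, 4361)) = Mul(Add(1, 1), Rational(-1, 4361)) = Mul(2, Rational(-1, 4361)) = Rational(-2, 4361)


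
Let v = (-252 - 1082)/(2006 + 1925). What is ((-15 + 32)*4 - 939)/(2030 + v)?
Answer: -3423901/7978596 ≈ -0.42914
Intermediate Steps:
v = -1334/3931 ≈ -0.33935
((-15 + 32)*4 - 939)/(2030 + v) = ((-15 + 32)*4 - 939)/(2030 - 1334/3931) = (17*4 - 939)/(7978596/3931) = (68 - 939)*(3931/7978596) = -871*3931/7978596 = -3423901/7978596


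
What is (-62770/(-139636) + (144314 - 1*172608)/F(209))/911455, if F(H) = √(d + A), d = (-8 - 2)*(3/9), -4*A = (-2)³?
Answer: 6277/12727193038 + 14147*I*√3/911455 ≈ 4.932e-7 + 0.026884*I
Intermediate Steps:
A = 2 (A = -¼*(-2)³ = -¼*(-8) = 2)
d = -10/3 (d = -30/9 = -10*⅓ = -10/3 ≈ -3.3333)
F(H) = 2*I*√3/3 (F(H) = √(-10/3 + 2) = √(-4/3) = 2*I*√3/3)
(-62770/(-139636) + (144314 - 1*172608)/F(209))/911455 = (-62770/(-139636) + (144314 - 1*172608)/((2*I*√3/3)))/911455 = (-62770*(-1/139636) + (144314 - 172608)*(-I*√3/2))*(1/911455) = (31385/69818 - (-14147)*I*√3)*(1/911455) = (31385/69818 + 14147*I*√3)*(1/911455) = 6277/12727193038 + 14147*I*√3/911455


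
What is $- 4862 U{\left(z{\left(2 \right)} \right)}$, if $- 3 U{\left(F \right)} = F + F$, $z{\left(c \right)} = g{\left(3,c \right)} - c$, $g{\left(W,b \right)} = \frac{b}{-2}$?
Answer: $-9724$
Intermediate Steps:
$g{\left(W,b \right)} = - \frac{b}{2}$ ($g{\left(W,b \right)} = b \left(- \frac{1}{2}\right) = - \frac{b}{2}$)
$z{\left(c \right)} = - \frac{3 c}{2}$ ($z{\left(c \right)} = - \frac{c}{2} - c = - \frac{3 c}{2}$)
$U{\left(F \right)} = - \frac{2 F}{3}$ ($U{\left(F \right)} = - \frac{F + F}{3} = - \frac{2 F}{3}$)
$- 4862 U{\left(z{\left(2 \right)} \right)} = - 4862 \left(- \frac{2 \left(\left(- \frac{3}{2}\right) 2\right)}{3}\right) = - 4862 \left(\left(- \frac{2}{3}\right) \left(-3\right)\right) = \left(-4862\right) 2 = -9724$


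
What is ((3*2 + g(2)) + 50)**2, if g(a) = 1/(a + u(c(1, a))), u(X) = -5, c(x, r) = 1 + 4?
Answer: 27889/9 ≈ 3098.8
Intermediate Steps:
c(x, r) = 5
g(a) = 1/(-5 + a) (g(a) = 1/(a - 5) = 1/(-5 + a))
((3*2 + g(2)) + 50)**2 = ((3*2 + 1/(-5 + 2)) + 50)**2 = ((6 + 1/(-3)) + 50)**2 = ((6 - 1/3) + 50)**2 = (17/3 + 50)**2 = (167/3)**2 = 27889/9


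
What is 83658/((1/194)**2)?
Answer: 3148552488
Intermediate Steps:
83658/((1/194)**2) = 83658/(1/37636) = 83658*37636 = 3148552488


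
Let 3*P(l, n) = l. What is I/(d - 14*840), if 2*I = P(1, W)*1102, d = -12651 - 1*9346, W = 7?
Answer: -551/101271 ≈ -0.0054408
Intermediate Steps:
P(l, n) = l/3
d = -21997 (d = -12651 - 9346 = -21997)
I = 551/3 (I = (((⅓)*1)*1102)/2 = ((⅓)*1102)/2 = (½)*(1102/3) = 551/3 ≈ 183.67)
I/(d - 14*840) = 551/(3*(-21997 - 14*840)) = 551/(3*(-21997 - 1*11760)) = 551/(3*(-21997 - 11760)) = (551/3)/(-33757) = (551/3)*(-1/33757) = -551/101271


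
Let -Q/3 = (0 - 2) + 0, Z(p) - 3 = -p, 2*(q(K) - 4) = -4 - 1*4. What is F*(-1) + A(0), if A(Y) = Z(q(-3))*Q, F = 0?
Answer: 18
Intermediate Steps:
q(K) = 0 (q(K) = 4 + (-4 - 1*4)/2 = 4 + (-4 - 4)/2 = 4 + (½)*(-8) = 4 - 4 = 0)
Z(p) = 3 - p
Q = 6 (Q = -3*((0 - 2) + 0) = -3*(-2 + 0) = -3*(-2) = 6)
A(Y) = 18 (A(Y) = (3 - 1*0)*6 = (3 + 0)*6 = 3*6 = 18)
F*(-1) + A(0) = 0*(-1) + 18 = 0 + 18 = 18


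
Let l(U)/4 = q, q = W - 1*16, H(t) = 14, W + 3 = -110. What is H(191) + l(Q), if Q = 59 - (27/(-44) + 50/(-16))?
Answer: -502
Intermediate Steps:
W = -113 (W = -3 - 110 = -113)
q = -129 (q = -113 - 1*16 = -113 - 16 = -129)
Q = 5521/88 (Q = 59 - (27*(-1/44) + 50*(-1/16)) = 59 - (-27/44 - 25/8) = 59 - 1*(-329/88) = 59 + 329/88 = 5521/88 ≈ 62.739)
l(U) = -516 (l(U) = 4*(-129) = -516)
H(191) + l(Q) = 14 - 516 = -502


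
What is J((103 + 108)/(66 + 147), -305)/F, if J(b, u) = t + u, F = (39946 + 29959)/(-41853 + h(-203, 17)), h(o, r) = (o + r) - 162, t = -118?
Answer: 17851023/69905 ≈ 255.36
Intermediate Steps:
h(o, r) = -162 + o + r
F = -69905/42201 (F = (39946 + 29959)/(-41853 + (-162 - 203 + 17)) = 69905/(-41853 - 348) = 69905/(-42201) = 69905*(-1/42201) = -69905/42201 ≈ -1.6565)
J(b, u) = -118 + u
J((103 + 108)/(66 + 147), -305)/F = (-118 - 305)/(-69905/42201) = -423*(-42201/69905) = 17851023/69905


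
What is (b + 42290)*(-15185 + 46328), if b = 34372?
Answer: 2387484666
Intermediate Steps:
(b + 42290)*(-15185 + 46328) = (34372 + 42290)*(-15185 + 46328) = 76662*31143 = 2387484666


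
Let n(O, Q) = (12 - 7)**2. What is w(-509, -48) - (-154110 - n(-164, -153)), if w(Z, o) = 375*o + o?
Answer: 136087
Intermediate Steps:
n(O, Q) = 25 (n(O, Q) = 5**2 = 25)
w(Z, o) = 376*o
w(-509, -48) - (-154110 - n(-164, -153)) = 376*(-48) - (-154110 - 1*25) = -18048 - (-154110 - 25) = -18048 - 1*(-154135) = -18048 + 154135 = 136087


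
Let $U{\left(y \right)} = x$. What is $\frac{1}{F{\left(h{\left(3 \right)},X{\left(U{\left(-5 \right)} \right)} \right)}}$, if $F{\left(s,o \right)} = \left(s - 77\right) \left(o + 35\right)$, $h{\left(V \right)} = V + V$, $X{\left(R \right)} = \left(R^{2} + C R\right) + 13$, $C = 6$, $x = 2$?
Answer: $- \frac{1}{4544} \approx -0.00022007$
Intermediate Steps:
$U{\left(y \right)} = 2$
$X{\left(R \right)} = 13 + R^{2} + 6 R$ ($X{\left(R \right)} = \left(R^{2} + 6 R\right) + 13 = 13 + R^{2} + 6 R$)
$h{\left(V \right)} = 2 V$
$F{\left(s,o \right)} = \left(-77 + s\right) \left(35 + o\right)$
$\frac{1}{F{\left(h{\left(3 \right)},X{\left(U{\left(-5 \right)} \right)} \right)}} = \frac{1}{-2695 - 77 \left(13 + 2^{2} + 6 \cdot 2\right) + 35 \cdot 2 \cdot 3 + \left(13 + 2^{2} + 6 \cdot 2\right) 2 \cdot 3} = \frac{1}{-2695 - 77 \left(13 + 4 + 12\right) + 35 \cdot 6 + \left(13 + 4 + 12\right) 6} = \frac{1}{-2695 - 2233 + 210 + 29 \cdot 6} = \frac{1}{-2695 - 2233 + 210 + 174} = \frac{1}{-4544} = - \frac{1}{4544}$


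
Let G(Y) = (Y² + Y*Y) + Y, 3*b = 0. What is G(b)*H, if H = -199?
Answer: 0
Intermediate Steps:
b = 0 (b = (⅓)*0 = 0)
G(Y) = Y + 2*Y² (G(Y) = (Y² + Y²) + Y = 2*Y² + Y = Y + 2*Y²)
G(b)*H = (0*(1 + 2*0))*(-199) = (0*(1 + 0))*(-199) = (0*1)*(-199) = 0*(-199) = 0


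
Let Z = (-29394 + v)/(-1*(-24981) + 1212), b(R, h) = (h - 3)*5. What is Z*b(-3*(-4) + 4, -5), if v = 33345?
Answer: -52680/8731 ≈ -6.0337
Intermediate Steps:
b(R, h) = -15 + 5*h (b(R, h) = (-3 + h)*5 = -15 + 5*h)
Z = 1317/8731 (Z = (-29394 + 33345)/(-1*(-24981) + 1212) = 3951/(24981 + 1212) = 3951/26193 = 3951*(1/26193) = 1317/8731 ≈ 0.15084)
Z*b(-3*(-4) + 4, -5) = 1317*(-15 + 5*(-5))/8731 = 1317*(-15 - 25)/8731 = (1317/8731)*(-40) = -52680/8731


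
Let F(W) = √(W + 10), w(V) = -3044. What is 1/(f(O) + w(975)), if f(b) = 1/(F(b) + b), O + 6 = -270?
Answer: -232689724/708308360001 + I*√266/708308360001 ≈ -0.00032851 + 2.3026e-11*I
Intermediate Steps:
O = -276 (O = -6 - 270 = -276)
F(W) = √(10 + W)
f(b) = 1/(b + √(10 + b)) (f(b) = 1/(√(10 + b) + b) = 1/(b + √(10 + b)))
1/(f(O) + w(975)) = 1/(1/(-276 + √(10 - 276)) - 3044) = 1/(1/(-276 + √(-266)) - 3044) = 1/(1/(-276 + I*√266) - 3044) = 1/(-3044 + 1/(-276 + I*√266))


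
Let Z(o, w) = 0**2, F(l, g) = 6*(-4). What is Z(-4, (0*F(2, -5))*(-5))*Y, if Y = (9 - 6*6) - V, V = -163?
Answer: 0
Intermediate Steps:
F(l, g) = -24
Z(o, w) = 0
Y = 136 (Y = (9 - 6*6) - 1*(-163) = (9 - 36) + 163 = -27 + 163 = 136)
Z(-4, (0*F(2, -5))*(-5))*Y = 0*136 = 0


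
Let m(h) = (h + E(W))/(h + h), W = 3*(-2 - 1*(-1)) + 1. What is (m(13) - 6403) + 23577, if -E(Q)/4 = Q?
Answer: 446545/26 ≈ 17175.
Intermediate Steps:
W = -2 (W = 3*(-2 + 1) + 1 = 3*(-1) + 1 = -3 + 1 = -2)
E(Q) = -4*Q
m(h) = (8 + h)/(2*h) (m(h) = (h - 4*(-2))/(h + h) = (h + 8)/((2*h)) = (8 + h)*(1/(2*h)) = (8 + h)/(2*h))
(m(13) - 6403) + 23577 = ((½)*(8 + 13)/13 - 6403) + 23577 = ((½)*(1/13)*21 - 6403) + 23577 = (21/26 - 6403) + 23577 = -166457/26 + 23577 = 446545/26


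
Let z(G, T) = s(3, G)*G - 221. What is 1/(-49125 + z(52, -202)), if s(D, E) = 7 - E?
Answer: -1/51686 ≈ -1.9348e-5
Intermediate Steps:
z(G, T) = -221 + G*(7 - G) (z(G, T) = (7 - G)*G - 221 = G*(7 - G) - 221 = -221 + G*(7 - G))
1/(-49125 + z(52, -202)) = 1/(-49125 + (-221 - 1*52*(-7 + 52))) = 1/(-49125 + (-221 - 1*52*45)) = 1/(-49125 + (-221 - 2340)) = 1/(-49125 - 2561) = 1/(-51686) = -1/51686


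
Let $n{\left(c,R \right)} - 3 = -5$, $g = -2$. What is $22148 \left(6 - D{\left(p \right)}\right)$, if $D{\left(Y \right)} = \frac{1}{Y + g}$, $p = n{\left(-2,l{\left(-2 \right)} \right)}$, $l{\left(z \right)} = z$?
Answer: $138425$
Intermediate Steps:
$n{\left(c,R \right)} = -2$ ($n{\left(c,R \right)} = 3 - 5 = -2$)
$p = -2$
$D{\left(Y \right)} = \frac{1}{-2 + Y}$ ($D{\left(Y \right)} = \frac{1}{Y - 2} = \frac{1}{-2 + Y}$)
$22148 \left(6 - D{\left(p \right)}\right) = 22148 \left(6 - \frac{1}{-2 - 2}\right) = 22148 \left(6 - \frac{1}{-4}\right) = 22148 \left(6 - - \frac{1}{4}\right) = 22148 \left(6 + \frac{1}{4}\right) = 22148 \cdot \frac{25}{4} = 138425$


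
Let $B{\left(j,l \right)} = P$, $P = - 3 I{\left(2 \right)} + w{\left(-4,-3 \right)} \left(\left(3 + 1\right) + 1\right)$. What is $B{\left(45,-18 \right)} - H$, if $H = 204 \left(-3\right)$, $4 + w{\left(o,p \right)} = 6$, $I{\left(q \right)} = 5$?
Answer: $607$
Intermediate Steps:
$w{\left(o,p \right)} = 2$ ($w{\left(o,p \right)} = -4 + 6 = 2$)
$H = -612$
$P = -5$ ($P = \left(-3\right) 5 + 2 \left(\left(3 + 1\right) + 1\right) = -15 + 2 \left(4 + 1\right) = -15 + 2 \cdot 5 = -15 + 10 = -5$)
$B{\left(j,l \right)} = -5$
$B{\left(45,-18 \right)} - H = -5 - -612 = -5 + 612 = 607$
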